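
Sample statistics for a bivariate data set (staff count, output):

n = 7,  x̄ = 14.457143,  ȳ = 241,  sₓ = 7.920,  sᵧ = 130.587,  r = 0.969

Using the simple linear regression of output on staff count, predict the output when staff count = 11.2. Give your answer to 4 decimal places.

188.9602

b = r · sᵧ/sₓ = 0.969 · 130.587/7.92 = 15.977122
a = ȳ − b·x̄ = 241 − 15.977122·14.457143 = 10.016468
ŷ(11.2) = a + b·11.2 = 10.016468 + 15.977122·11.2 = 188.960230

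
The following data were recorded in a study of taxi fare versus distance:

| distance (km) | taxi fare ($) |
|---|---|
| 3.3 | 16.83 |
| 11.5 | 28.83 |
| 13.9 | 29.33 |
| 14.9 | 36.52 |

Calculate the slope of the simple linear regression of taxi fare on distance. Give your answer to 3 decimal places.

n = 4, Σx = 43.6, Σy = 111.51, Σxy = 1338.919, Σx² = 558.36
Sxx = Σx² − (Σx)²/n = 558.36 − 475.24 = 83.12
Sxy = Σxy − (Σx)(Σy)/n = 1338.919 − 1215.459 = 123.46
b = Sxy/Sxx = 123.46/83.12 = 1.485322

1.485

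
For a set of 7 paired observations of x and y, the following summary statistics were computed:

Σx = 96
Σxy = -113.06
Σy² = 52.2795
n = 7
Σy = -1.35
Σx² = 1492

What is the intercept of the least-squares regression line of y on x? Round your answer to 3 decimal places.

7.198

Sxx = Σx² − (Σx)²/n = 1492 − 1316.571429 = 175.428571
Sxy = Σxy − (Σx)(Σy)/n = -113.06 − (-18.514286) = -94.545714
b = Sxy/Sxx = -94.545714/175.428571 = -0.538941
a = ȳ − b·x̄ = -0.192857 − (-0.538941)·13.714286 = 7.198339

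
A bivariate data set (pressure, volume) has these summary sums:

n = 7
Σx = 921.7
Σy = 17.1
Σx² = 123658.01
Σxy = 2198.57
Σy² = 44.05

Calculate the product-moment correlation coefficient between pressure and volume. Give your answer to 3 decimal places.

Sxx = Σx² − (Σx)²/n = 123658.01 − 121361.555714 = 2296.454286
Sxy = Σxy − (Σx)(Σy)/n = 2198.57 − 2251.581429 = -53.011429
Syy = Σy² − (Σy)²/n = 44.05 − 41.772857 = 2.277143
r = Sxy/√(Sxx·Syy) = -53.011429/√(5229.354473) = -53.011429/72.314276 = -0.733070

-0.733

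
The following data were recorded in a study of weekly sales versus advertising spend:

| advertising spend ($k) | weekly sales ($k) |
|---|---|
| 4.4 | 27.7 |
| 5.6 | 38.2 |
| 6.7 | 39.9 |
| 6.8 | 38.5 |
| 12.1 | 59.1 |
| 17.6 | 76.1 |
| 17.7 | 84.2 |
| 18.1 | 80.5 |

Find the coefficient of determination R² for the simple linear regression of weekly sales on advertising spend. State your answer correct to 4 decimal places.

0.9854

n = 8, Σx = 89, Σy = 444.2, Σxy = 5866.79, Σx² = 1238.92, Σy² = 28154.7
Sxx = Σx² − (Σx)²/n = 1238.92 − 990.125 = 248.795
Sxy = Σxy − (Σx)(Σy)/n = 5866.79 − 4941.725 = 925.065
Syy = Σy² − (Σy)²/n = 28154.7 − 24664.205 = 3490.495
R² = Sxy²/(Sxx·Syy) = (925.065)²/(248.795·3490.495) = 0.985407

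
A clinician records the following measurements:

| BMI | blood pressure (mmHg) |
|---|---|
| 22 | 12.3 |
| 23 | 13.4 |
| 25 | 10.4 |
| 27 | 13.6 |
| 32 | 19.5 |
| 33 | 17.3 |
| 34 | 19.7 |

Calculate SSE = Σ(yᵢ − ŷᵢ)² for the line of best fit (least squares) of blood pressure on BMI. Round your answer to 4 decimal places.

n = 7, Σx = 196, Σy = 106.2, Σxy = 3070.7, Σx² = 5636, Σy² = 1691.6
Sxx = Σx² − (Σx)²/n = 5636 − 5488 = 148
Sxy = Σxy − (Σx)(Σy)/n = 3070.7 − 2973.6 = 97.1
Syy = Σy² − (Σy)²/n = 1691.6 − 1611.205714 = 80.394286
b = Sxy/Sxx = 97.1/148 = 0.656081
SSE = Syy − b·Sxy = 80.394286 − 0.656081·97.1 = 16.688813

16.6888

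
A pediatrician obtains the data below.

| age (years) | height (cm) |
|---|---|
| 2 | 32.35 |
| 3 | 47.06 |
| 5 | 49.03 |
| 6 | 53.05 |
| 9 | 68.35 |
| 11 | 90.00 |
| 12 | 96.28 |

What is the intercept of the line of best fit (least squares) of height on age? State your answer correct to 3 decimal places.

n = 7, Σx = 48, Σy = 436.12, Σxy = 3529.84, Σx² = 420
Sxx = Σx² − (Σx)²/n = 420 − 329.142857 = 90.857143
Sxy = Σxy − (Σx)(Σy)/n = 3529.84 − 2990.537143 = 539.302857
b = Sxy/Sxx = 539.302857/90.857143 = 5.935723
a = ȳ − b·x̄ = 62.302857 − 5.935723·6.857143 = 21.600755

21.601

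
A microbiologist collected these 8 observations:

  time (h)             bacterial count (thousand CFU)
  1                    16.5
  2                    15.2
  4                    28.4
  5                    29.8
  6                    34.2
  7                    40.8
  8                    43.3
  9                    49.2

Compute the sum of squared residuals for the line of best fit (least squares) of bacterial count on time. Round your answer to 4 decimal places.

n = 8, Σx = 42, Σy = 257.4, Σxy = 1589.5, Σx² = 276, Σy² = 9327.7
Sxx = Σx² − (Σx)²/n = 276 − 220.5 = 55.5
Sxy = Σxy − (Σx)(Σy)/n = 1589.5 − 1351.35 = 238.15
Syy = Σy² − (Σy)²/n = 9327.7 − 8281.845 = 1045.855
b = Sxy/Sxx = 238.15/55.5 = 4.290991
SSE = Syy − b·Sxy = 1045.855 − 4.290991·238.15 = 23.955495

23.9555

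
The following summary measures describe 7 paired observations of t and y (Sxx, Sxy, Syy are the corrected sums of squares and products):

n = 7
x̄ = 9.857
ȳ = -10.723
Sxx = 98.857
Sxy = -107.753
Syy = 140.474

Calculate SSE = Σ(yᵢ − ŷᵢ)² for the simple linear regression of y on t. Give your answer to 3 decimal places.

23.024

b = Sxy/Sxx = -107.753/98.857 = -1.089989
SSE = Syy − b·Sxy = 140.474 − (-1.089989)·(-107.753) = 23.024462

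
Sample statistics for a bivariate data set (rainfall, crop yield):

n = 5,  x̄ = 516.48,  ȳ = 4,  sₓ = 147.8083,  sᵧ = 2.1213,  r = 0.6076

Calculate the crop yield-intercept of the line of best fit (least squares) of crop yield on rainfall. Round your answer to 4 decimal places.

b = r · sᵧ/sₓ = 0.6076 · 2.1213/147.8083 = 0.008720
a = ȳ − b·x̄ = 4 − 0.008720·516.48 = -0.503753

-0.5038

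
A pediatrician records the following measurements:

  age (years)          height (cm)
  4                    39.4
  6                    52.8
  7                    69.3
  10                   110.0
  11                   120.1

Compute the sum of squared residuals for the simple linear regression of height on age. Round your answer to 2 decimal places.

69.73

n = 5, Σx = 38, Σy = 391.6, Σxy = 3380.6, Σx² = 322, Σy² = 35666.7
Sxx = Σx² − (Σx)²/n = 322 − 288.8 = 33.2
Sxy = Σxy − (Σx)(Σy)/n = 3380.6 − 2976.16 = 404.44
Syy = Σy² − (Σy)²/n = 35666.7 − 30670.112 = 4996.588
b = Sxy/Sxx = 404.44/33.2 = 12.181928
SSE = Syy − b·Sxy = 4996.588 − 12.181928·404.44 = 69.729157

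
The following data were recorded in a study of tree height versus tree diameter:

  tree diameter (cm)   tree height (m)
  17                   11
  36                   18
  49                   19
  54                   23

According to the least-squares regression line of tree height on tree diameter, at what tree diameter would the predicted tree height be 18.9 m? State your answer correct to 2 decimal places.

n = 4, Σx = 156, Σy = 71, Σxy = 3008, Σx² = 6902
Sxx = Σx² − (Σx)²/n = 6902 − 6084 = 818
Sxy = Σxy − (Σx)(Σy)/n = 3008 − 2769 = 239
b = Sxy/Sxx = 239/818 = 0.292176
a = ȳ − b·x̄ = 17.75 − 0.292176·39 = 6.355134
Set a + b·x = 18.9: x = (18.9 − 6.355134) / 0.292176 = 42.935983

42.94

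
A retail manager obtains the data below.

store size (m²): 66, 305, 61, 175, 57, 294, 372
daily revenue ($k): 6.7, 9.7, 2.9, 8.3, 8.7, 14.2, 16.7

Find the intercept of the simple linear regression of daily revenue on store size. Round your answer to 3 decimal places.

4.020

n = 7, Σx = 1330, Σy = 67.2, Σxy = 15913.2, Σx² = 359796
Sxx = Σx² − (Σx)²/n = 359796 − 252700 = 107096
Sxy = Σxy − (Σx)(Σy)/n = 15913.2 − 12768 = 3145.2
b = Sxy/Sxx = 3145.2/107096 = 0.029368
a = ȳ − b·x̄ = 9.6 − 0.029368·190 = 4.020072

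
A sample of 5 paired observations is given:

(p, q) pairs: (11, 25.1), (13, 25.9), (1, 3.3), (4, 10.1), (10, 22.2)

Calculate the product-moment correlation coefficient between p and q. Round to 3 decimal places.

n = 5, Σx = 39, Σy = 86.6, Σxy = 878.5, Σx² = 407, Σy² = 1906.56
Sxx = Σx² − (Σx)²/n = 407 − 304.2 = 102.8
Sxy = Σxy − (Σx)(Σy)/n = 878.5 − 675.48 = 203.02
Syy = Σy² − (Σy)²/n = 1906.56 − 1499.912 = 406.648
r = Sxy/√(Sxx·Syy) = 203.02/√(41803.4144) = 203.02/204.458833 = 0.992963

0.993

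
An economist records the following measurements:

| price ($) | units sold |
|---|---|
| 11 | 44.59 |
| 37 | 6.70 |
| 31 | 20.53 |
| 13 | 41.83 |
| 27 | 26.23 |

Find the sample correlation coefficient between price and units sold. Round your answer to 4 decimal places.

n = 5, Σx = 119, Σy = 139.88, Σxy = 2626.82, Σx² = 3349, Σy² = 4892.4008
Sxx = Σx² − (Σx)²/n = 3349 − 2832.2 = 516.8
Sxy = Σxy − (Σx)(Σy)/n = 2626.82 − 3329.144 = -702.324
Syy = Σy² − (Σy)²/n = 4892.4008 − 3913.28288 = 979.11792
r = Sxy/√(Sxx·Syy) = -702.324/√(506008.141056) = -702.324/711.342492 = -0.987322

-0.9873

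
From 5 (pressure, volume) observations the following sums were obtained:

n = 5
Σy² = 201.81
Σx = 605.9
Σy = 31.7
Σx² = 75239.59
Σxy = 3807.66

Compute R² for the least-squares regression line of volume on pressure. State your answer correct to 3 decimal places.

0.753

Sxx = Σx² − (Σx)²/n = 75239.59 − 73422.962 = 1816.628
Sxy = Σxy − (Σx)(Σy)/n = 3807.66 − 3841.406 = -33.746
Syy = Σy² − (Σy)²/n = 201.81 − 200.978 = 0.832
R² = Sxy²/(Sxx·Syy) = (-33.746)²/(1816.628·0.832) = 0.753451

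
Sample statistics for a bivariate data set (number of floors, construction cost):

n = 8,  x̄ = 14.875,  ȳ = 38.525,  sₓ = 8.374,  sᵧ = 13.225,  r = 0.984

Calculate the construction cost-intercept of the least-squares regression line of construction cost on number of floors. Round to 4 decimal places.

15.4089

b = r · sᵧ/sₓ = 0.984 · 13.225/8.374 = 1.554024
a = ȳ − b·x̄ = 38.525 − 1.554024·14.875 = 15.408888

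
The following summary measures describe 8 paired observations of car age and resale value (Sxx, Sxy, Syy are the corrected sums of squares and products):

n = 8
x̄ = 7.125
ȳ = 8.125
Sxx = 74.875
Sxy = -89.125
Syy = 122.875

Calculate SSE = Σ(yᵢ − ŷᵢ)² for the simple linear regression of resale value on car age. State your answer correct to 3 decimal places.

b = Sxy/Sxx = -89.125/74.875 = -1.190317
SSE = Syy − b·Sxy = 122.875 − (-1.190317)·(-89.125) = 16.787980

16.788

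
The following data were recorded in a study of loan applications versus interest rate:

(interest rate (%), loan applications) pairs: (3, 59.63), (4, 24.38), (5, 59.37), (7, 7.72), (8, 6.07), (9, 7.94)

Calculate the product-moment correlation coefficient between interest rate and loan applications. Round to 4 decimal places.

n = 6, Σx = 36, Σy = 165.11, Σxy = 747.32, Σx² = 244, Σy² = 7834.4051
Sxx = Σx² − (Σx)²/n = 244 − 216 = 28
Sxy = Σxy − (Σx)(Σy)/n = 747.32 − 990.66 = -243.34
Syy = Σy² − (Σy)²/n = 7834.4051 − 4543.552017 = 3290.853083
r = Sxy/√(Sxx·Syy) = -243.34/√(92143.886333) = -243.34/303.552115 = -0.801642

-0.8016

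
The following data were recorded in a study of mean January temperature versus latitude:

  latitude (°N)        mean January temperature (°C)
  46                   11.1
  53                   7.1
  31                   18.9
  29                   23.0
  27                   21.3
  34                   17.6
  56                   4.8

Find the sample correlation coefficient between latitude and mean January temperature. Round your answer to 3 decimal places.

n = 7, Σx = 276, Σy = 103.8, Σxy = 3582.1, Σx² = 11748, Σy² = 1846.32
Sxx = Σx² − (Σx)²/n = 11748 − 10882.285714 = 865.714286
Sxy = Σxy − (Σx)(Σy)/n = 3582.1 − 4092.685714 = -510.585714
Syy = Σy² − (Σy)²/n = 1846.32 − 1539.205714 = 307.114286
r = Sxy/√(Sxx·Syy) = -510.585714/√(265873.224490) = -510.585714/515.628960 = -0.990219

-0.990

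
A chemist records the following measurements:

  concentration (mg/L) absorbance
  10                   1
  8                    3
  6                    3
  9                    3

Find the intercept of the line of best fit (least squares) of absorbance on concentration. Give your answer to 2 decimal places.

n = 4, Σx = 33, Σy = 10, Σxy = 79, Σx² = 281
Sxx = Σx² − (Σx)²/n = 281 − 272.25 = 8.75
Sxy = Σxy − (Σx)(Σy)/n = 79 − 82.5 = -3.5
b = Sxy/Sxx = -3.5/8.75 = -0.4
a = ȳ − b·x̄ = 2.5 − (-0.4)·8.25 = 5.8

5.80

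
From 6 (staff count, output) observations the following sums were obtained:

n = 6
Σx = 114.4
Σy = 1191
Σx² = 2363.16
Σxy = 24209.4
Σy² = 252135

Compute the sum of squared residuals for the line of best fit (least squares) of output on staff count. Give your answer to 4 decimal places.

3337.8375

Sxx = Σx² − (Σx)²/n = 2363.16 − 2181.226667 = 181.933333
Sxy = Σxy − (Σx)(Σy)/n = 24209.4 − 22708.4 = 1501
Syy = Σy² − (Σy)²/n = 252135 − 236413.5 = 15721.5
b = Sxy/Sxx = 1501/181.933333 = 8.250275
SSE = Syy − b·Sxy = 15721.5 − 8.250275·1501 = 3337.837486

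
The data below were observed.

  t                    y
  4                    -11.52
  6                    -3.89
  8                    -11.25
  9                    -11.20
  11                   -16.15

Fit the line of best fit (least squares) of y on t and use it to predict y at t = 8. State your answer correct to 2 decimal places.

n = 5, Σx = 38, Σy = -54.01, Σxy = -437.87, Σx² = 318
Sxx = Σx² − (Σx)²/n = 318 − 288.8 = 29.2
Sxy = Σxy − (Σx)(Σy)/n = -437.87 − (-410.476) = -27.394
b = Sxy/Sxx = -27.394/29.2 = -0.938151
a = ȳ − b·x̄ = -10.802 − (-0.938151)·7.6 = -3.672055
ŷ(8) = a + b·8 = -3.672055 + (-0.938151)·8 = -11.177260

-11.18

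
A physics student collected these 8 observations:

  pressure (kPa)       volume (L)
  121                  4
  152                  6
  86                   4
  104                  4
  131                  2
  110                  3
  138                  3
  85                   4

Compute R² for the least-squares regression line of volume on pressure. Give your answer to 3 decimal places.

n = 8, Σx = 927, Σy = 30, Σxy = 3502, Σx² = 111487, Σy² = 122
Sxx = Σx² − (Σx)²/n = 111487 − 107416.125 = 4070.875
Sxy = Σxy − (Σx)(Σy)/n = 3502 − 3476.25 = 25.75
Syy = Σy² − (Σy)²/n = 122 − 112.5 = 9.5
R² = Sxy²/(Sxx·Syy) = (25.75)²/(4070.875·9.5) = 0.017145

0.017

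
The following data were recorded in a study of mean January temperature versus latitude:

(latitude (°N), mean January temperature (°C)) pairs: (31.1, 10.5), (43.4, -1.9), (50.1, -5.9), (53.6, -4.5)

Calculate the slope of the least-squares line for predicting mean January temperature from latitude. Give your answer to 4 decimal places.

n = 4, Σx = 178.2, Σy = -1.8, Σxy = -292.7, Σx² = 8233.74
Sxx = Σx² − (Σx)²/n = 8233.74 − 7938.81 = 294.93
Sxy = Σxy − (Σx)(Σy)/n = -292.7 − (-80.19) = -212.51
b = Sxy/Sxx = -212.51/294.93 = -0.720544

-0.7205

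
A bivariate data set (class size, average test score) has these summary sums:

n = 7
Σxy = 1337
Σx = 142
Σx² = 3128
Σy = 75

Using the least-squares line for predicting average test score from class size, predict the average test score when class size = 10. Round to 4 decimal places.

Sxx = Σx² − (Σx)²/n = 3128 − 2880.571429 = 247.428571
Sxy = Σxy − (Σx)(Σy)/n = 1337 − 1521.428571 = -184.428571
b = Sxy/Sxx = -184.428571/247.428571 = -0.745381
a = ȳ − b·x̄ = 10.714286 − (-0.745381)·20.285714 = 25.834873
ŷ(10) = a + b·10 = 25.834873 + (-0.745381)·10 = 18.381062

18.3811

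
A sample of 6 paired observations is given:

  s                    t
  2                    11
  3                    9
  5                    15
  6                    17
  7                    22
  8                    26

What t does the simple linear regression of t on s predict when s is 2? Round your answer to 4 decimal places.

n = 6, Σx = 31, Σy = 100, Σxy = 588, Σx² = 187
Sxx = Σx² − (Σx)²/n = 187 − 160.166667 = 26.833333
Sxy = Σxy − (Σx)(Σy)/n = 588 − 516.666667 = 71.333333
b = Sxy/Sxx = 71.333333/26.833333 = 2.658385
a = ȳ − b·x̄ = 16.666667 − 2.658385·5.166667 = 2.931677
ŷ(2) = a + b·2 = 2.931677 + 2.658385·2 = 8.248447

8.2484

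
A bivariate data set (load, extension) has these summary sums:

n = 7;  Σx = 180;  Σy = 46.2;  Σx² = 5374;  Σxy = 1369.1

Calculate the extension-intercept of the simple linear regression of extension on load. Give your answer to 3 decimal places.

Sxx = Σx² − (Σx)²/n = 5374 − 4628.571429 = 745.428571
Sxy = Σxy − (Σx)(Σy)/n = 1369.1 − 1188 = 181.1
b = Sxy/Sxx = 181.1/745.428571 = 0.242947
a = ȳ − b·x̄ = 6.6 − 0.242947·25.714286 = 0.352779

0.353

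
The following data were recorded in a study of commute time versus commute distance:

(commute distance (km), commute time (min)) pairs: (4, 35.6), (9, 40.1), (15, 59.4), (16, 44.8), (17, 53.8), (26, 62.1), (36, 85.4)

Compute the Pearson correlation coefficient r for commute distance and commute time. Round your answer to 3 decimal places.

n = 7, Σx = 123, Σy = 381.2, Σxy = 7714.7, Σx² = 2839, Σy² = 22454.78
Sxx = Σx² − (Σx)²/n = 2839 − 2161.285714 = 677.714286
Sxy = Σxy − (Σx)(Σy)/n = 7714.7 − 6698.228571 = 1016.471429
Syy = Σy² − (Σy)²/n = 22454.78 − 20759.062857 = 1695.717143
r = Sxy/√(Sxx·Syy) = 1016.471429/√(1149211.732245) = 1016.471429/1072.012935 = 0.948190

0.948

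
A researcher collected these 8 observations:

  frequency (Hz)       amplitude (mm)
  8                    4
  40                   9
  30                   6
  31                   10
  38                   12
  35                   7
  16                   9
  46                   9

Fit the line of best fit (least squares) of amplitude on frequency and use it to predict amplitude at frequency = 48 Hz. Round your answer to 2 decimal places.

n = 8, Σx = 244, Σy = 66, Σxy = 2141, Σx² = 8566
Sxx = Σx² − (Σx)²/n = 8566 − 7442 = 1124
Sxy = Σxy − (Σx)(Σy)/n = 2141 − 2013 = 128
b = Sxy/Sxx = 128/1124 = 0.113879
a = ȳ − b·x̄ = 8.25 − 0.113879·30.5 = 4.776690
ŷ(48) = a + b·48 = 4.776690 + 0.113879·48 = 10.242883

10.24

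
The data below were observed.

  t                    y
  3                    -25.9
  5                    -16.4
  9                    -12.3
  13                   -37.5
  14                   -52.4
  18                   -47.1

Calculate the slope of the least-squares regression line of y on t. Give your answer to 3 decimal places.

n = 6, Σx = 62, Σy = -191.6, Σxy = -2339.3, Σx² = 804
Sxx = Σx² − (Σx)²/n = 804 − 640.666667 = 163.333333
Sxy = Σxy − (Σx)(Σy)/n = -2339.3 − (-1979.866667) = -359.433333
b = Sxy/Sxx = -359.433333/163.333333 = -2.200612

-2.201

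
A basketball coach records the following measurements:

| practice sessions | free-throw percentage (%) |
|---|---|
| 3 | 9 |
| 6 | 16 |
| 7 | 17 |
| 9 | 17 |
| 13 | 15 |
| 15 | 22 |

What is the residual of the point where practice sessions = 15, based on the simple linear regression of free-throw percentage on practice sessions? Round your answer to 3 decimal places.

n = 6, Σx = 53, Σy = 96, Σxy = 920, Σx² = 569
Sxx = Σx² − (Σx)²/n = 569 − 468.166667 = 100.833333
Sxy = Σxy − (Σx)(Σy)/n = 920 − 848 = 72
b = Sxy/Sxx = 72/100.833333 = 0.714050
a = ȳ − b·x̄ = 16 − 0.714050·8.833333 = 9.692562
ŷ(15) = 9.692562 + 0.714050·15 = 20.403306
residual = y − ŷ = 22 − 20.403306 = 1.596694

1.597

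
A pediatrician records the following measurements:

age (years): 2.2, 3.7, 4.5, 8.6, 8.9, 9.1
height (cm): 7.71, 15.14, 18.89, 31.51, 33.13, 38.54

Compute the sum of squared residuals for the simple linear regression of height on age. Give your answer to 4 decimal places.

n = 6, Σx = 37, Σy = 144.92, Σxy = 1074.542, Σx² = 274.76, Σy² = 4221.3044
Sxx = Σx² − (Σx)²/n = 274.76 − 228.166667 = 46.593333
Sxy = Σxy − (Σx)(Σy)/n = 1074.542 − 893.673333 = 180.868667
Syy = Σy² − (Σy)²/n = 4221.3044 − 3500.301067 = 721.003333
b = Sxy/Sxx = 180.868667/46.593333 = 3.881857
SSE = Syy − b·Sxy = 721.003333 − 3.881857·180.868667 = 18.896997

18.8970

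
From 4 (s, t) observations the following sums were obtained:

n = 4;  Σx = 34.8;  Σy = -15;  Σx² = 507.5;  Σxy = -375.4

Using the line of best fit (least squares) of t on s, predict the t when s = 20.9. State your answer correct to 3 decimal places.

-18.343

Sxx = Σx² − (Σx)²/n = 507.5 − 302.76 = 204.74
Sxy = Σxy − (Σx)(Σy)/n = -375.4 − (-130.5) = -244.9
b = Sxy/Sxx = -244.9/204.74 = -1.196151
a = ȳ − b·x̄ = -3.75 − (-1.196151)·8.7 = 6.656516
ŷ(20.9) = a + b·20.9 = 6.656516 + (-1.196151)·20.9 = -18.343045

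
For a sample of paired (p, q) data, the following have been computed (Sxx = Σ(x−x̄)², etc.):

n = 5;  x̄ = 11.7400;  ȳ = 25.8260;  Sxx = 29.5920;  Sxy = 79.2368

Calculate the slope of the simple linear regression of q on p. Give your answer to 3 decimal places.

2.678

b = Sxy/Sxx = 79.2368/29.592 = 2.677643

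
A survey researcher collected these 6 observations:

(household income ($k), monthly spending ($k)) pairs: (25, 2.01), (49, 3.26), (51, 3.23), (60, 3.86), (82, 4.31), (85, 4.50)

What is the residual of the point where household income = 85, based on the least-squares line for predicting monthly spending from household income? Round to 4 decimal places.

-0.0739

n = 6, Σx = 352, Σy = 21.17, Σxy = 1342.24, Σx² = 23176
Sxx = Σx² − (Σx)²/n = 23176 − 20650.666667 = 2525.333333
Sxy = Σxy − (Σx)(Σy)/n = 1342.24 − 1241.973333 = 100.266667
b = Sxy/Sxx = 100.266667/2525.333333 = 0.039704
a = ȳ − b·x̄ = 3.528333 − 0.039704·58.666667 = 1.199013
ŷ(85) = 1.199013 + 0.039704·85 = 4.573881
residual = y − ŷ = 4.50 − 4.573881 = -0.073881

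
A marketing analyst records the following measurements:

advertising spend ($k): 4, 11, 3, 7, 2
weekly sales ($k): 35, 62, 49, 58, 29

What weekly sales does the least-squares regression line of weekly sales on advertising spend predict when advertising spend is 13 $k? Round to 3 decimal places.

71.571

n = 5, Σx = 27, Σy = 233, Σxy = 1433, Σx² = 199
Sxx = Σx² − (Σx)²/n = 199 − 145.8 = 53.2
Sxy = Σxy − (Σx)(Σy)/n = 1433 − 1258.2 = 174.8
b = Sxy/Sxx = 174.8/53.2 = 3.285714
a = ȳ − b·x̄ = 46.6 − 3.285714·5.4 = 28.857143
ŷ(13) = a + b·13 = 28.857143 + 3.285714·13 = 71.571429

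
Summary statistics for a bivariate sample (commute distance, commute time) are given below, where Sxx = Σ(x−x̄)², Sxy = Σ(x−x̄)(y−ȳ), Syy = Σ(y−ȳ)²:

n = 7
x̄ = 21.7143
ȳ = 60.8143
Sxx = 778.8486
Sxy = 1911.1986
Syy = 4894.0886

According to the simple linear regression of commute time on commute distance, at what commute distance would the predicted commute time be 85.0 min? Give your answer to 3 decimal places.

b = Sxy/Sxx = 1911.1986/778.8486 = 2.453877
a = ȳ − b·x̄ = 60.8143 − 2.453877·21.7143 = 7.530080
Set a + b·x = 85.0: x = (85.0 − 7.530080) / 2.453877 = 31.570418

31.570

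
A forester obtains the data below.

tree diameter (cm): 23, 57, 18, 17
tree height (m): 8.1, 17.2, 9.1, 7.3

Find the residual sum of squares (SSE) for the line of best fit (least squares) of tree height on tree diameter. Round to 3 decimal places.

n = 4, Σx = 115, Σy = 41.7, Σxy = 1454.6, Σx² = 4391, Σy² = 497.55
Sxx = Σx² − (Σx)²/n = 4391 − 3306.25 = 1084.75
Sxy = Σxy − (Σx)(Σy)/n = 1454.6 − 1198.875 = 255.725
Syy = Σy² − (Σy)²/n = 497.55 − 434.7225 = 62.8275
b = Sxy/Sxx = 255.725/1084.75 = 0.235746
SSE = Syy − b·Sxy = 62.8275 − 0.235746·255.725 = 2.541466

2.541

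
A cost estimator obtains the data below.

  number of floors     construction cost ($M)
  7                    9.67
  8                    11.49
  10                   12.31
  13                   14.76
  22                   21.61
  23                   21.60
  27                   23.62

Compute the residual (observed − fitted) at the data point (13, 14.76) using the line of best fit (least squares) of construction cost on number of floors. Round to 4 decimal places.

0.2206

n = 7, Σx = 110, Σy = 115.06, Σxy = 2084.55, Σx² = 2124
Sxx = Σx² − (Σx)²/n = 2124 − 1728.571429 = 395.428571
Sxy = Σxy − (Σx)(Σy)/n = 2084.55 − 1808.085714 = 276.464286
b = Sxy/Sxx = 276.464286/395.428571 = 0.699151
a = ȳ − b·x̄ = 16.437143 − 0.699151·15.714286 = 5.450484
ŷ(13) = 5.450484 + 0.699151·13 = 14.539447
residual = y − ŷ = 14.76 − 14.539447 = 0.220553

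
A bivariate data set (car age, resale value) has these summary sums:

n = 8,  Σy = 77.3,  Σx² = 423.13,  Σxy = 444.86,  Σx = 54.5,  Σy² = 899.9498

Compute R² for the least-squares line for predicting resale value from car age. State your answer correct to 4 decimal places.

Sxx = Σx² − (Σx)²/n = 423.13 − 371.28125 = 51.84875
Sxy = Σxy − (Σx)(Σy)/n = 444.86 − 526.60625 = -81.74625
Syy = Σy² − (Σy)²/n = 899.9498 − 746.91125 = 153.03855
R² = Sxy²/(Sxx·Syy) = (-81.74625)²/(51.84875·153.03855) = 0.842164

0.8422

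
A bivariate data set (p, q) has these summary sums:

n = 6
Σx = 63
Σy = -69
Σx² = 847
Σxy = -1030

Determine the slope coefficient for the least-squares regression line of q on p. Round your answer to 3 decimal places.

Sxx = Σx² − (Σx)²/n = 847 − 661.5 = 185.5
Sxy = Σxy − (Σx)(Σy)/n = -1030 − (-724.5) = -305.5
b = Sxy/Sxx = -305.5/185.5 = -1.646900

-1.647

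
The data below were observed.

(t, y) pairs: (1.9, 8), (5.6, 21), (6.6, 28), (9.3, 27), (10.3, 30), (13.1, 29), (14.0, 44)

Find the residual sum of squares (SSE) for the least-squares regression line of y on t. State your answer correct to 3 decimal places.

137.312

n = 7, Σx = 60.8, Σy = 187, Σxy = 1873.6, Σx² = 638.72, Σy² = 5695
Sxx = Σx² − (Σx)²/n = 638.72 − 528.091429 = 110.628571
Sxy = Σxy − (Σx)(Σy)/n = 1873.6 − 1624.228571 = 249.371429
Syy = Σy² − (Σy)²/n = 5695 − 4995.571429 = 699.428571
b = Sxy/Sxx = 249.371429/110.628571 = 2.254132
SSE = Syy − b·Sxy = 699.428571 − 2.254132·249.371429 = 137.312397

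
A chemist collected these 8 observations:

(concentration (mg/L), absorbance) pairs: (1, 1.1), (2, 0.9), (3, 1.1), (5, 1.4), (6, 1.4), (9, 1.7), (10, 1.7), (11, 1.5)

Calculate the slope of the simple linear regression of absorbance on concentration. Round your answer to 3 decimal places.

0.069

n = 8, Σx = 47, Σy = 10.8, Σxy = 70.4, Σx² = 377
Sxx = Σx² − (Σx)²/n = 377 − 276.125 = 100.875
Sxy = Σxy − (Σx)(Σy)/n = 70.4 − 63.45 = 6.95
b = Sxy/Sxx = 6.95/100.875 = 0.068897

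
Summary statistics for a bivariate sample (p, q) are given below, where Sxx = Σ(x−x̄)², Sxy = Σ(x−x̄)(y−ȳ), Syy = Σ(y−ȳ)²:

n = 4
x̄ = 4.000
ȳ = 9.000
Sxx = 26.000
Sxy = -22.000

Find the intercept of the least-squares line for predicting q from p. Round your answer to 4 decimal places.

12.3846

b = Sxy/Sxx = -22/26 = -0.846154
a = ȳ − b·x̄ = 9 − (-0.846154)·4 = 12.384615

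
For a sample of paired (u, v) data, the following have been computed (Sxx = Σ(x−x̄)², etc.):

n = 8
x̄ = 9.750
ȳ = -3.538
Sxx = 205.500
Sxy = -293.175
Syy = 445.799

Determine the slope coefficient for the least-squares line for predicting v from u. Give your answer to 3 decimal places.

-1.427

b = Sxy/Sxx = -293.175/205.5 = -1.426642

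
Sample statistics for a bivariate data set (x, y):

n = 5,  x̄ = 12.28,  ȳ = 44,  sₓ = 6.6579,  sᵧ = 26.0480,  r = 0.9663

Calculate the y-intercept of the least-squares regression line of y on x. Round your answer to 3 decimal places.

-2.425

b = r · sᵧ/sₓ = 0.9663 · 26.048/6.6579 = 3.780499
a = ȳ − b·x̄ = 44 − 3.780499·12.28 = -2.424524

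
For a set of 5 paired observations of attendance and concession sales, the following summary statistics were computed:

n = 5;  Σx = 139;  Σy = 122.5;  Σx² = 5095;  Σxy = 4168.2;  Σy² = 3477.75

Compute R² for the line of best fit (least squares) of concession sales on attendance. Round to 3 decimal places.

0.992

Sxx = Σx² − (Σx)²/n = 5095 − 3864.2 = 1230.8
Sxy = Σxy − (Σx)(Σy)/n = 4168.2 − 3405.5 = 762.7
Syy = Σy² − (Σy)²/n = 3477.75 − 3001.25 = 476.5
R² = Sxy²/(Sxx·Syy) = (762.7)²/(1230.8·476.5) = 0.991875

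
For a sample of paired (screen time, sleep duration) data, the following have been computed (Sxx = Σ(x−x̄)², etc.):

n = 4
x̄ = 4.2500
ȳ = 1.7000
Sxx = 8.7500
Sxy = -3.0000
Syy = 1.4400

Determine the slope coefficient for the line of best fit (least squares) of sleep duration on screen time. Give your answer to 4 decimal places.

b = Sxy/Sxx = -3/8.75 = -0.342857

-0.3429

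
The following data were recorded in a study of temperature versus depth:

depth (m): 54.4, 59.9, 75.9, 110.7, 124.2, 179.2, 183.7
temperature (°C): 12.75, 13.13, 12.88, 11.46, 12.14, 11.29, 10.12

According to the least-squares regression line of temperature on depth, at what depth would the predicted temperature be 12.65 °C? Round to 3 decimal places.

75.273

n = 7, Σx = 788, Σy = 83.77, Σxy = 9116.301, Σx² = 105846.64
Sxx = Σx² − (Σx)²/n = 105846.64 − 88706.285714 = 17140.354286
Sxy = Σxy − (Σx)(Σy)/n = 9116.301 − 9430.108571 = -313.807571
b = Sxy/Sxx = -313.807571/17140.354286 = -0.018308
a = ȳ − b·x̄ = 11.967143 − (-0.018308)·112.571429 = 14.028113
Set a + b·x = 12.65: x = (12.65 − 14.028113) / (-0.018308) = 75.273369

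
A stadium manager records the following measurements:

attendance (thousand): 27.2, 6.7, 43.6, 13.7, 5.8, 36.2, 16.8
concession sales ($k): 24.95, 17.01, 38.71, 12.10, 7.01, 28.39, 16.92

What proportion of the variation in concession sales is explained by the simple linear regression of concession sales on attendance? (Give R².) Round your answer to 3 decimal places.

0.891

n = 7, Σx = 150, Σy = 145.09, Σxy = 3998.765, Σx² = 4499.7, Σy² = 3698.1353
Sxx = Σx² − (Σx)²/n = 4499.7 − 3214.285714 = 1285.414286
Sxy = Σxy − (Σx)(Σy)/n = 3998.765 − 3109.071429 = 889.693571
Syy = Σy² − (Σy)²/n = 3698.1353 − 3007.301157 = 690.834143
R² = Sxy²/(Sxx·Syy) = (889.693571)²/(1285.414286·690.834143) = 0.891382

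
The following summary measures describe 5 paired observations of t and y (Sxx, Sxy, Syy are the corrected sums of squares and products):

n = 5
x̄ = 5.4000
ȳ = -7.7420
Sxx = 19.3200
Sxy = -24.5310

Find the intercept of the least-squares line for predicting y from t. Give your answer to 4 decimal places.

b = Sxy/Sxx = -24.531/19.32 = -1.269720
a = ȳ − b·x̄ = -7.742 − (-1.269720)·5.4 = -0.885509

-0.8855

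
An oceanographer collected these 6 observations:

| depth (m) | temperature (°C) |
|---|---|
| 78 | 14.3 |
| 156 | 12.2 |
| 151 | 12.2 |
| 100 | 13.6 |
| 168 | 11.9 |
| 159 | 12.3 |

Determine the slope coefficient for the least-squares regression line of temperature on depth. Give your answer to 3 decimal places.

n = 6, Σx = 812, Σy = 76.5, Σxy = 10175.7, Σx² = 116726
Sxx = Σx² − (Σx)²/n = 116726 − 109890.666667 = 6835.333333
Sxy = Σxy − (Σx)(Σy)/n = 10175.7 − 10353 = -177.3
b = Sxy/Sxx = -177.3/6835.333333 = -0.025939

-0.026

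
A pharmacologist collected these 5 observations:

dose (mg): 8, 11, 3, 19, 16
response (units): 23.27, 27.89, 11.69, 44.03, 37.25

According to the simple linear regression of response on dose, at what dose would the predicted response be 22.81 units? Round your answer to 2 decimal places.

n = 5, Σx = 57, Σy = 144.13, Σxy = 1960.59, Σx² = 811
Sxx = Σx² − (Σx)²/n = 811 − 649.8 = 161.2
Sxy = Σxy − (Σx)(Σy)/n = 1960.59 − 1643.082 = 317.508
b = Sxy/Sxx = 317.508/161.2 = 1.969653
a = ȳ − b·x̄ = 28.826 − 1.969653·11.4 = 6.371960
Set a + b·x = 22.81: x = (22.81 − 6.371960) / 1.969653 = 8.345654

8.35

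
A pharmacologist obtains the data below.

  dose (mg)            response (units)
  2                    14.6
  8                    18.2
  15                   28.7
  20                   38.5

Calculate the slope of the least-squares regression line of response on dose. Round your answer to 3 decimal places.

1.340

n = 4, Σx = 45, Σy = 100, Σxy = 1375.3, Σx² = 693
Sxx = Σx² − (Σx)²/n = 693 − 506.25 = 186.75
Sxy = Σxy − (Σx)(Σy)/n = 1375.3 − 1125 = 250.3
b = Sxy/Sxx = 250.3/186.75 = 1.340295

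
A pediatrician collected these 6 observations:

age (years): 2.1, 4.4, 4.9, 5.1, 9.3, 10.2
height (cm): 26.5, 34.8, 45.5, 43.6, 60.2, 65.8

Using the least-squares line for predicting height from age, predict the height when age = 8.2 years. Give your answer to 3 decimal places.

n = 6, Σx = 36, Σy = 276.4, Σxy = 1885.1, Σx² = 264.32
Sxx = Σx² − (Σx)²/n = 264.32 − 216 = 48.32
Sxy = Σxy − (Σx)(Σy)/n = 1885.1 − 1658.4 = 226.7
b = Sxy/Sxx = 226.7/48.32 = 4.691639
a = ȳ − b·x̄ = 46.066667 − 4.691639·6 = 17.916832
ŷ(8.2) = a + b·8.2 = 17.916832 + 4.691639·8.2 = 56.388273

56.388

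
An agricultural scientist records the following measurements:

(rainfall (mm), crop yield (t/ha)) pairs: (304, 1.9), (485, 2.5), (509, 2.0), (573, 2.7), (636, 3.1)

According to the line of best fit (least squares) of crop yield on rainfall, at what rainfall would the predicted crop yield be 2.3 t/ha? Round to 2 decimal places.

459.65

n = 5, Σx = 2507, Σy = 12.2, Σxy = 6326.8, Σx² = 1319547
Sxx = Σx² − (Σx)²/n = 1319547 − 1257009.8 = 62537.2
Sxy = Σxy − (Σx)(Σy)/n = 6326.8 − 6117.08 = 209.72
b = Sxy/Sxx = 209.72/62537.2 = 0.003354
a = ȳ − b·x̄ = 2.44 − 0.003354·501.4 = 0.758543
Set a + b·x = 2.3: x = (2.3 − 0.758543) / 0.003354 = 459.652870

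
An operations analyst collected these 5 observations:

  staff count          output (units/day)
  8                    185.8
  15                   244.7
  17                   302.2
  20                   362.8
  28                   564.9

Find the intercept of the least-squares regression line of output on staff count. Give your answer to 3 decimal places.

-10.052

n = 5, Σx = 88, Σy = 1660.4, Σxy = 33367.5, Σx² = 1762
Sxx = Σx² − (Σx)²/n = 1762 − 1548.8 = 213.2
Sxy = Σxy − (Σx)(Σy)/n = 33367.5 − 29223.04 = 4144.46
b = Sxy/Sxx = 4144.46/213.2 = 19.439306
a = ȳ − b·x̄ = 332.08 − 19.439306·17.6 = -10.051782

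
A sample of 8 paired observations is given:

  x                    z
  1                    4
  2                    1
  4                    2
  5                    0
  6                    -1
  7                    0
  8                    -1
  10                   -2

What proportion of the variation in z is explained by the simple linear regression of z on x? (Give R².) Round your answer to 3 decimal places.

0.790

n = 8, Σx = 43, Σy = 3, Σxy = -20, Σx² = 295, Σy² = 27
Sxx = Σx² − (Σx)²/n = 295 − 231.125 = 63.875
Sxy = Σxy − (Σx)(Σy)/n = -20 − 16.125 = -36.125
Syy = Σy² − (Σy)²/n = 27 − 1.125 = 25.875
R² = Sxy²/(Sxx·Syy) = (-36.125)²/(63.875·25.875) = 0.789595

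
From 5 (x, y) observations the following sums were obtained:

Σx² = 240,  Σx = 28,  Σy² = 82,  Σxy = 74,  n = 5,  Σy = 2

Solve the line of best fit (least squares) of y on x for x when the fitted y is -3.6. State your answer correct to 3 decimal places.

0.301

Sxx = Σx² − (Σx)²/n = 240 − 156.8 = 83.2
Sxy = Σxy − (Σx)(Σy)/n = 74 − 11.2 = 62.8
b = Sxy/Sxx = 62.8/83.2 = 0.754808
a = ȳ − b·x̄ = 0.4 − 0.754808·5.6 = -3.826923
Set a + b·x = -3.6: x = (-3.6 − (-3.826923)) / 0.754808 = 0.300637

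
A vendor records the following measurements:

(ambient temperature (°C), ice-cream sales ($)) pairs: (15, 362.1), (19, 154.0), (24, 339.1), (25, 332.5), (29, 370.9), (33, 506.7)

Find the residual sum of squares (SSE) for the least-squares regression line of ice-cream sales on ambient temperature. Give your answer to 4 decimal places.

n = 6, Σx = 145, Σy = 2065.3, Σxy = 52285.6, Σx² = 3717, Σy² = 774689.17
Sxx = Σx² − (Σx)²/n = 3717 − 3504.166667 = 212.833333
Sxy = Σxy − (Σx)(Σy)/n = 52285.6 − 49911.416667 = 2374.183333
Syy = Σy² − (Σy)²/n = 774689.17 − 710910.681667 = 63778.488333
b = Sxy/Sxx = 2374.183333/212.833333 = 11.155129
SSE = Syy − b·Sxy = 63778.488333 − 11.155129·2374.183333 = 37294.166484

37294.1665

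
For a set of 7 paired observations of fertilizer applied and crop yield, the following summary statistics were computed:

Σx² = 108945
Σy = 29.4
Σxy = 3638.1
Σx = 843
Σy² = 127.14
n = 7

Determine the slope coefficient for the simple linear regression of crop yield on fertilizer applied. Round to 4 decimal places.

Sxx = Σx² − (Σx)²/n = 108945 − 101521.285714 = 7423.714286
Sxy = Σxy − (Σx)(Σy)/n = 3638.1 − 3540.6 = 97.5
b = Sxy/Sxx = 97.5/7423.714286 = 0.013134

0.0131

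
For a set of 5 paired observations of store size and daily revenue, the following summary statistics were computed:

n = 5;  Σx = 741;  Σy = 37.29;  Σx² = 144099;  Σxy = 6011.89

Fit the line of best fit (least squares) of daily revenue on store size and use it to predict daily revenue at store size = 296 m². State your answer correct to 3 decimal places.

Sxx = Σx² − (Σx)²/n = 144099 − 109816.2 = 34282.8
Sxy = Σxy − (Σx)(Σy)/n = 6011.89 − 5526.378 = 485.512
b = Sxy/Sxx = 485.512/34282.8 = 0.014162
a = ȳ − b·x̄ = 7.458 − 0.014162·148.2 = 5.359196
ŷ(296) = a + b·296 = 5.359196 + 0.014162·296 = 9.551139

9.551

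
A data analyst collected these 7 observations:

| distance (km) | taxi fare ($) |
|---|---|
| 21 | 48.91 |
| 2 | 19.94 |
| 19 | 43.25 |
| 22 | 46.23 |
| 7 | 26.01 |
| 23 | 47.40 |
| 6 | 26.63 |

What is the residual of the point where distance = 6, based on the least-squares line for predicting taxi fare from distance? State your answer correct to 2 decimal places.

0.99

n = 7, Σx = 100, Σy = 258.37, Σxy = 4337.85, Σx² = 1904
Sxx = Σx² − (Σx)²/n = 1904 − 1428.571429 = 475.428571
Sxy = Σxy − (Σx)(Σy)/n = 4337.85 − 3691 = 646.85
b = Sxy/Sxx = 646.85/475.428571 = 1.360562
a = ȳ − b·x̄ = 36.91 − 1.360562·14.285714 = 17.473401
ŷ(6) = 17.473401 + 1.360562·6 = 25.636773
residual = y − ŷ = 26.63 − 25.636773 = 0.993227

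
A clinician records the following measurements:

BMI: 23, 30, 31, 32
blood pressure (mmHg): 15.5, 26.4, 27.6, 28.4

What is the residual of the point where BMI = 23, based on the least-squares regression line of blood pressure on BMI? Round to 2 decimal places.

n = 4, Σx = 116, Σy = 97.9, Σxy = 2912.9, Σx² = 3414
Sxx = Σx² − (Σx)²/n = 3414 − 3364 = 50
Sxy = Σxy − (Σx)(Σy)/n = 2912.9 − 2839.1 = 73.8
b = Sxy/Sxx = 73.8/50 = 1.476
a = ȳ − b·x̄ = 24.475 − 1.476·29 = -18.329
ŷ(23) = -18.329 + 1.476·23 = 15.619
residual = y − ŷ = 15.5 − 15.619 = -0.119

-0.12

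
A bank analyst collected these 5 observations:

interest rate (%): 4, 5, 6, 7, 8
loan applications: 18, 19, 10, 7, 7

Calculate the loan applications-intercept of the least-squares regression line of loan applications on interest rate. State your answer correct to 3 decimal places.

32.600

n = 5, Σx = 30, Σy = 61, Σxy = 332, Σx² = 190
Sxx = Σx² − (Σx)²/n = 190 − 180 = 10
Sxy = Σxy − (Σx)(Σy)/n = 332 − 366 = -34
b = Sxy/Sxx = -34/10 = -3.4
a = ȳ − b·x̄ = 12.2 − (-3.4)·6 = 32.6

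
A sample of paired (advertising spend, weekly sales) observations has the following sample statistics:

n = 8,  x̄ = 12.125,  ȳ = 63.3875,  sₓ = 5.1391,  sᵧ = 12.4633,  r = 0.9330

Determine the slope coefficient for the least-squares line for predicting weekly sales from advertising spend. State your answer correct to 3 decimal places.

b = r · sᵧ/sₓ = 0.933 · 12.4633/5.1391 = 2.262703

2.263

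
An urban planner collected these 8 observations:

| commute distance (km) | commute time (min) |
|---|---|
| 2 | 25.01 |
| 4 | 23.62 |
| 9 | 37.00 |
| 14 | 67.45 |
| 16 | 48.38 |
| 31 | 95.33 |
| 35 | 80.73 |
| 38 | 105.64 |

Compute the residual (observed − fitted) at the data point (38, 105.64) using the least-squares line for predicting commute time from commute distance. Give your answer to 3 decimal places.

n = 8, Σx = 149, Σy = 483.16, Σxy = 11990.98, Σx² = 4183
Sxx = Σx² − (Σx)²/n = 4183 − 2775.125 = 1407.875
Sxy = Σxy − (Σx)(Σy)/n = 11990.98 − 8998.855 = 2992.125
b = Sxy/Sxx = 2992.125/1407.875 = 2.125277
a = ȳ − b·x̄ = 60.395 − 2.125277·18.625 = 20.811707
ŷ(38) = 20.811707 + 2.125277·38 = 101.572251
residual = y − ŷ = 105.64 − 101.572251 = 4.067749

4.068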